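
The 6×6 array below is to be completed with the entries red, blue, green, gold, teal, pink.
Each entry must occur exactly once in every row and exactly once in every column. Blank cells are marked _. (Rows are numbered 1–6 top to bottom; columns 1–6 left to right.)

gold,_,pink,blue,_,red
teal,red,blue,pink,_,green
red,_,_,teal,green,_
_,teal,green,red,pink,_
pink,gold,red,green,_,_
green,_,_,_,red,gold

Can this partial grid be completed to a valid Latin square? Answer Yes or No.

No

Row 6, column 4: row 6 together with column 4 already contain {red, blue, green, gold, teal, pink} — every symbol — so nothing can go there. The grid has no valid completion.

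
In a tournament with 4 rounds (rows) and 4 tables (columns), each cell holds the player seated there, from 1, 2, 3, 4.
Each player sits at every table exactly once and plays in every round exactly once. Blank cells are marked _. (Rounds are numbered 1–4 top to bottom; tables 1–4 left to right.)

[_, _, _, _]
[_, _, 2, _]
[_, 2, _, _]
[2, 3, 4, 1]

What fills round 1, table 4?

2

Round 1, table 4 is narrowed to {2, 3, 4}.
If it were 3, then round 1, table 2 would be left with no valid symbol.
If it were 4, then round 1, table 3 would be left with no valid symbol.
So round 1, table 4 must be 2.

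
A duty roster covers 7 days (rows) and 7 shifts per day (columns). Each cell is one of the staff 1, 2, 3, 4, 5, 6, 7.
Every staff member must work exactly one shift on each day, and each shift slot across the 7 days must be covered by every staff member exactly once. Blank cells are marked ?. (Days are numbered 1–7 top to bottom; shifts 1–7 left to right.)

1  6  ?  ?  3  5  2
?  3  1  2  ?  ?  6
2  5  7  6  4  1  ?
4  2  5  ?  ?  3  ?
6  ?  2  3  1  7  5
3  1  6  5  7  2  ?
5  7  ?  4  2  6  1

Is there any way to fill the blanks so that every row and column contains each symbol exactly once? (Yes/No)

No day or shift among the givens repeats a symbol, and propagating forced cells runs into no contradiction.
One valid completion exists (for instance, 1 6 4 7 3 5 2 / 7 3 1 2 5 4 6 / 2 5 7 6 4 1 3 / 4 2 5 1 6 3 7 / 6 4 2 3 1 7 5 / 3 1 6 5 7 2 4 / 5 7 3 4 2 6 1).

Yes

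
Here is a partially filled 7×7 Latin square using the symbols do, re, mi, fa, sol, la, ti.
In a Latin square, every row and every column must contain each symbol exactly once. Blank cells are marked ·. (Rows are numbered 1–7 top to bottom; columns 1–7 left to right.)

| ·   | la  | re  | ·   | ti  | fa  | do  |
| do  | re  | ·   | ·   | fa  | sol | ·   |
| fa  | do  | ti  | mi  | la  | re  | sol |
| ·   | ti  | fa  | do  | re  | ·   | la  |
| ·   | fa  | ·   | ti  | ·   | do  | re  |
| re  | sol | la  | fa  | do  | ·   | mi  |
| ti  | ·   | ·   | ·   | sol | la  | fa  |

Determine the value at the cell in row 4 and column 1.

Row 1, column 4: row 1 has {do, re, fa, la, ti} and column 4 has {do, mi, fa, ti}, leaving only sol.
Row 1, column 1: row 1 has {do, re, fa, sol, la, ti} and column 1 has {do, re, fa, ti}, leaving only mi.
Row 4 already has {do, re, fa, la, ti} and column 1 already has {do, re, mi, fa, ti}, so row 4, column 1 must be sol.

sol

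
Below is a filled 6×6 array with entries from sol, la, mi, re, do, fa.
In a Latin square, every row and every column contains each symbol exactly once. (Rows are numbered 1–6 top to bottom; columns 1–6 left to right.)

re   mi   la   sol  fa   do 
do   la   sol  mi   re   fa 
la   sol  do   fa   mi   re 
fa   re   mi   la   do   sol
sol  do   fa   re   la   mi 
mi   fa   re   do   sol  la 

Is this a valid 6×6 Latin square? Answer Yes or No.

Yes

Each row is a permutation of the 6 symbols, and so is each column.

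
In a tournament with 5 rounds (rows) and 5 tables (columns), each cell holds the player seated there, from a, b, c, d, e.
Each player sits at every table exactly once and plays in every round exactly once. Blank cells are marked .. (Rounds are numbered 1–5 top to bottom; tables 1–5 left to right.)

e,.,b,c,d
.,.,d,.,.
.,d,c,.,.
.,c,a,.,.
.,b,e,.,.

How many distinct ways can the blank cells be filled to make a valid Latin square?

6

Round 1, table 2: eliminating its round and table leaves {a}.
Round 2, table 1: eliminating its round and table leaves {a, b, c}.
Round 2, table 2: eliminating its round and table leaves {a, e}.
Round 2, table 4: eliminating its round and table leaves {a, b, e}.
Round 2, table 5: eliminating its round and table leaves {a, b, c, e}.
Round 3, table 1: eliminating its round and table leaves {a, b}.
Round 3, table 4: eliminating its round and table leaves {a, b, e}.
Round 3, table 5: eliminating its round and table leaves {a, b, e}.
Round 4, table 1: eliminating its round and table leaves {b, d}.
Round 4, table 4: eliminating its round and table leaves {b, d, e}.
Round 4, table 5: eliminating its round and table leaves {b, e}.
Round 5, table 1: eliminating its round and table leaves {a, c, d}.
Round 5, table 4: eliminating its round and table leaves {a, d}.
Round 5, table 5: eliminating its round and table leaves {a, c}.
Enumerating the assignments across these blanks that avoid any round or table repeat gives 6 completions.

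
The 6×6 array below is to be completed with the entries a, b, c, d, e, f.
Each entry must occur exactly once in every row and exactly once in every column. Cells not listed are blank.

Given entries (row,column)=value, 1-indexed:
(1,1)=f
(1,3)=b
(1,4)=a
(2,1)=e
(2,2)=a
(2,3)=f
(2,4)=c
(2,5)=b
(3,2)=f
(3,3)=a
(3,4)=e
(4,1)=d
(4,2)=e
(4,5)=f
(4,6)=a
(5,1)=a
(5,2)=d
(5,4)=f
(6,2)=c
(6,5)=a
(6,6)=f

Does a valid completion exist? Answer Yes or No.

Row 1, column 2: row 1 together with column 2 already contain {a, b, c, d, e, f} — every symbol — so nothing can go there. The grid has no valid completion.

No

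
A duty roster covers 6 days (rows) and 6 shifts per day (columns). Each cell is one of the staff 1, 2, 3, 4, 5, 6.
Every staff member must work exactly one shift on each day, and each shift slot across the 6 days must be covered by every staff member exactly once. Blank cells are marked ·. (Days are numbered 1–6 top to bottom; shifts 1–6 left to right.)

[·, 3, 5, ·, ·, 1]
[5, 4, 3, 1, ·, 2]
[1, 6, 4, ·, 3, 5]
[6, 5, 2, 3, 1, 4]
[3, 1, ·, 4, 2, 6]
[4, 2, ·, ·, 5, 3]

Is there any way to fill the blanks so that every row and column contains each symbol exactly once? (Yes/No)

Day 5, shift 3: day 5 together with shift 3 already contain {1, 2, 3, 4, 5, 6} — every symbol — so nothing can go there. The grid has no valid completion.

No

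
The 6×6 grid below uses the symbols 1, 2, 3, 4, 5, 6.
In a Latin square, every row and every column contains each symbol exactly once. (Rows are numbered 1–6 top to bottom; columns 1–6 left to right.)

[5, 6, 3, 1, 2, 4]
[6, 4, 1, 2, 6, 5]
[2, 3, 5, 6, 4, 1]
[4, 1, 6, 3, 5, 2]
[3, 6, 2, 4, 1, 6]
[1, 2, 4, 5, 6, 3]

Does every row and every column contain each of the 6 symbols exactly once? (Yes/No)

Row 2 contains 6 twice (at columns 1 and 5); row 5 is also not a permutation.

No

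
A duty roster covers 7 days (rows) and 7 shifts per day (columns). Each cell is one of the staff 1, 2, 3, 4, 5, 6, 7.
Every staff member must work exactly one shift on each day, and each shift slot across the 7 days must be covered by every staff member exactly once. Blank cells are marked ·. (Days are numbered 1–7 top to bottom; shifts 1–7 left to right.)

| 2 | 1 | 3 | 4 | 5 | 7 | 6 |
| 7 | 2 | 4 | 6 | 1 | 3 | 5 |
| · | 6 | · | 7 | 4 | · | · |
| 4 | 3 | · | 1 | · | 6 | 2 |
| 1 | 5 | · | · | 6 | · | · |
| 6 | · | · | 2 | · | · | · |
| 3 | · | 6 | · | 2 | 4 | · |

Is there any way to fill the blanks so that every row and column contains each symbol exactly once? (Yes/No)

No day or shift among the givens repeats a symbol, and propagating forced cells runs into no contradiction.
One valid completion exists (for instance, 2 1 3 4 5 7 6 / 7 2 4 6 1 3 5 / 5 6 2 7 4 1 3 / 4 3 5 1 7 6 2 / 1 5 7 3 6 2 4 / 6 4 1 2 3 5 7 / 3 7 6 5 2 4 1).

Yes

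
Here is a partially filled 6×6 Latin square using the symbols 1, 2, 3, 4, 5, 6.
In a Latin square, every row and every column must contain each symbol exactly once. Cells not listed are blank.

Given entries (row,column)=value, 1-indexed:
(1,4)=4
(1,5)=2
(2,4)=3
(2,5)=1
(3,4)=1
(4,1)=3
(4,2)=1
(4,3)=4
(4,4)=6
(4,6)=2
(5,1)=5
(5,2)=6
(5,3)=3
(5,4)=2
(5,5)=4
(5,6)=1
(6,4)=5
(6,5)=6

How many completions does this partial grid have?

Row 1, column 1: eliminating its row and column leaves {1, 6}.
Row 1, column 2: eliminating its row and column leaves {3, 5}.
Row 1, column 3: eliminating its row and column leaves {1, 5, 6}.
Row 1, column 6: eliminating its row and column leaves {3, 5, 6}.
Row 2, column 1: eliminating its row and column leaves {2, 4, 6}.
Row 2, column 2: eliminating its row and column leaves {2, 4, 5}.
Row 2, column 3: eliminating its row and column leaves {2, 5, 6}.
Row 2, column 6: eliminating its row and column leaves {4, 5, 6}.
Row 3, column 1: eliminating its row and column leaves {2, 4, 6}.
Row 3, column 2: eliminating its row and column leaves {2, 3, 4, 5}.
Row 3, column 3: eliminating its row and column leaves {2, 5, 6}.
Row 3, column 5: eliminating its row and column leaves {3, 5}.
Row 3, column 6: eliminating its row and column leaves {3, 4, 5, 6}.
Row 4, column 5: eliminating its row and column leaves {5}.
Row 6, column 1: eliminating its row and column leaves {1, 2, 4}.
Row 6, column 2: eliminating its row and column leaves {2, 3, 4}.
Row 6, column 3: eliminating its row and column leaves {1, 2}.
Row 6, column 6: eliminating its row and column leaves {3, 4}.
Enumerating the assignments across these blanks that avoid any row or column repeat gives 20 completions.

20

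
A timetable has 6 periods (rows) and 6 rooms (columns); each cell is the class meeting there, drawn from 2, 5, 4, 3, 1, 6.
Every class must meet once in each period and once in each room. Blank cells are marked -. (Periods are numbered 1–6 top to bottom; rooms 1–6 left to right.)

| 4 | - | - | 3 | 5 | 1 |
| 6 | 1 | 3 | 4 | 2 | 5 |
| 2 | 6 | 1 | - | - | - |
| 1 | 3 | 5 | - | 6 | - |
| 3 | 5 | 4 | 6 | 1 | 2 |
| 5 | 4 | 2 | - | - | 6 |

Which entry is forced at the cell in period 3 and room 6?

Period 1, room 2: period 1 has {5, 4, 3, 1} and room 2 has {5, 4, 3, 1, 6}, leaving only 2.
Period 1, room 3: period 1 has {2, 5, 4, 3, 1} and room 3 has {2, 5, 4, 3, 1}, leaving only 6.
Period 3, room 4: period 3 has {2, 1, 6} and room 4 has {4, 3, 6}, leaving only 5.
Period 4, room 4: period 4 has {5, 3, 1, 6} and room 4 has {5, 4, 3, 6}, leaving only 2.
Period 4, room 6: period 4 has {2, 5, 3, 1, 6} and room 6 has {2, 5, 1, 6}, leaving only 4.
Period 3 already has {2, 5, 1, 6} and room 6 already has {2, 5, 4, 1, 6}, so period 3, room 6 must be 3.

3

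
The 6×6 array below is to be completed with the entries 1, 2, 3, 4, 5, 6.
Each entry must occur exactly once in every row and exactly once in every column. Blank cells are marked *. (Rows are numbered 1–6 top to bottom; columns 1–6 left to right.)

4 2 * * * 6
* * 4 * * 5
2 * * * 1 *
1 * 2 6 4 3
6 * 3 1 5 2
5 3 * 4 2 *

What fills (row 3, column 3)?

5

Row 1, column 5: row 1 has {2, 4, 6} and column 5 has {1, 2, 4, 5}, leaving only 3.
Row 1, column 4: row 1 has {2, 3, 4, 6} and column 4 has {1, 4, 6}, leaving only 5.
Row 1, column 3: row 1 has {2, 3, 4, 5, 6} and column 3 has {2, 3, 4}, leaving only 1.
Row 2, column 1: row 2 has {4, 5} and column 1 has {1, 2, 4, 5, 6}, leaving only 3.
Row 2, column 4: row 2 has {3, 4, 5} and column 4 has {1, 4, 5, 6}, leaving only 2.
Row 2, column 5: row 2 has {2, 3, 4, 5} and column 5 has {1, 2, 3, 4, 5}, leaving only 6.
Row 2, column 2: row 2 has {2, 3, 4, 5, 6} and column 2 has {2, 3}, leaving only 1.
Row 3, column 4: row 3 has {1, 2} and column 4 has {1, 2, 4, 5, 6}, leaving only 3.
Row 3, column 6: row 3 has {1, 2, 3} and column 6 has {2, 3, 5, 6}, leaving only 4.
Row 4, column 2: row 4 has {1, 2, 3, 4, 6} and column 2 has {1, 2, 3}, leaving only 5.
Row 3, column 2: row 3 has {1, 2, 3, 4} and column 2 has {1, 2, 3, 5}, leaving only 6.
Row 3 already has {1, 2, 3, 4, 6} and column 3 already has {1, 2, 3, 4}, so row 3, column 3 must be 5.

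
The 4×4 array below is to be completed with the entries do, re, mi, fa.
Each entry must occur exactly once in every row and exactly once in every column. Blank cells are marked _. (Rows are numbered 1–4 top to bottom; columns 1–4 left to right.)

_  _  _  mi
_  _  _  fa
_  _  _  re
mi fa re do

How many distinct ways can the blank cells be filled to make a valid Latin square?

4

Row 1, column 1: eliminating its row and column leaves {do, re, fa}.
Row 1, column 2: eliminating its row and column leaves {do, re}.
Row 1, column 3: eliminating its row and column leaves {do, fa}.
Row 2, column 1: eliminating its row and column leaves {do, re}.
Row 2, column 2: eliminating its row and column leaves {do, re, mi}.
Row 2, column 3: eliminating its row and column leaves {do, mi}.
Row 3, column 1: eliminating its row and column leaves {do, fa}.
Row 3, column 2: eliminating its row and column leaves {do, mi}.
Row 3, column 3: eliminating its row and column leaves {do, mi, fa}.
Enumerating the assignments across these blanks that avoid any row or column repeat gives 4 completions.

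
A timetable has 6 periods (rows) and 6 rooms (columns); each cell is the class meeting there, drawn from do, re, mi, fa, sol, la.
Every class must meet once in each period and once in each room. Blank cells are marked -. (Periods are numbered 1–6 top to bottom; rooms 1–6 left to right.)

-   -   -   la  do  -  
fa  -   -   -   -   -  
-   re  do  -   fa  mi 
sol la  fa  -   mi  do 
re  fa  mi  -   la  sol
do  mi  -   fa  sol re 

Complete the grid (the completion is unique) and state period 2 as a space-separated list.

Period 2, room 5: period 2 has {fa} and room 5 has {do, mi, fa, sol, la}, leaving only re.
Period 2, room 6: period 2 has {re, fa} and room 6 has {do, re, mi, sol}, leaving only la.
Period 2, room 3: period 2 has {re, fa, la} and room 3 has {do, mi, fa}, leaving only sol.
Period 2, room 2: period 2 has {re, fa, sol, la} and room 2 has {re, mi, fa, la}, leaving only do.
Period 2, room 4: period 2 has {do, re, fa, sol, la} and room 4 has {fa, la}, leaving only mi.
So period 2 reads: fa do sol mi re la.

fa do sol mi re la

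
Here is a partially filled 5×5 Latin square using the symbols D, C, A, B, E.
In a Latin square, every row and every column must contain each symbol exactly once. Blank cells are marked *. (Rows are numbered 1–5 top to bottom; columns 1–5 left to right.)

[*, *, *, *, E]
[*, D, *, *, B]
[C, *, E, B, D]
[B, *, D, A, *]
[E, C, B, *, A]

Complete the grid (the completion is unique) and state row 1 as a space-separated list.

Row 2, column 1: row 2 has {D, B} and column 1 has {C, B, E}, leaving only A.
Row 1, column 1: row 1 has {E} and column 1 has {C, A, B, E}, leaving only D.
Row 1, column 4: row 1 has {D, E} and column 4 has {A, B}, leaving only C.
Row 1, column 3: row 1 has {D, C, E} and column 3 has {D, B, E}, leaving only A.
Row 1, column 2: row 1 has {D, C, A, E} and column 2 has {D, C}, leaving only B.
So row 1 reads: D B A C E.

D B A C E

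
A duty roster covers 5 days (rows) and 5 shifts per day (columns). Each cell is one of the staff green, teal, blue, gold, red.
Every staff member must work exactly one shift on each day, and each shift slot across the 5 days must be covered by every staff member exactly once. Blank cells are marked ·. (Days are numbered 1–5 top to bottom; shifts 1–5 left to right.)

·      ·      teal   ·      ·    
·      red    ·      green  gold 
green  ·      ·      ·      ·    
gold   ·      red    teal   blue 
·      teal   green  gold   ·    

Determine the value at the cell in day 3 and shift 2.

Day 2, shift 3: day 2 has {green, gold, red} and shift 3 has {green, teal, red}, leaving only blue.
Day 2, shift 1: day 2 has {green, blue, gold, red} and shift 1 has {green, gold}, leaving only teal.
Day 3, shift 3: day 3 has {green} and shift 3 has {green, teal, blue, red}, leaving only gold.
Day 3 already has {green, gold} and shift 2 already has {teal, red}, so day 3, shift 2 must be blue.

blue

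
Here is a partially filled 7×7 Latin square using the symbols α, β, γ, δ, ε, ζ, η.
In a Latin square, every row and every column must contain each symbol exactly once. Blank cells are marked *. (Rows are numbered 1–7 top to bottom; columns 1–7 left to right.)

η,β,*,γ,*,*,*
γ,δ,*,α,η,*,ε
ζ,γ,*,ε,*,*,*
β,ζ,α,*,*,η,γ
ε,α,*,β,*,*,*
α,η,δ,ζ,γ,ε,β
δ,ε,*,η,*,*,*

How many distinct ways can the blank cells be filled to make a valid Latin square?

13

Row 1, column 3: eliminating its row and column leaves {ε, ζ}.
Row 1, column 5: eliminating its row and column leaves {α, δ, ε, ζ}.
Row 1, column 6: eliminating its row and column leaves {α, δ, ζ}.
Row 1, column 7: eliminating its row and column leaves {α, δ, ζ}.
Row 2, column 3: eliminating its row and column leaves {β, ζ}.
Row 2, column 6: eliminating its row and column leaves {β, ζ}.
Row 3, column 3: eliminating its row and column leaves {β, η}.
Row 3, column 5: eliminating its row and column leaves {α, β, δ}.
Row 3, column 6: eliminating its row and column leaves {α, β, δ}.
Row 3, column 7: eliminating its row and column leaves {α, δ, η}.
Row 4, column 4: eliminating its row and column leaves {δ}.
Row 4, column 5: eliminating its row and column leaves {δ, ε}.
Row 5, column 3: eliminating its row and column leaves {γ, ζ, η}.
Row 5, column 5: eliminating its row and column leaves {δ, ζ}.
Row 5, column 6: eliminating its row and column leaves {γ, δ, ζ}.
Row 5, column 7: eliminating its row and column leaves {δ, ζ, η}.
Row 7, column 3: eliminating its row and column leaves {β, γ, ζ}.
Row 7, column 5: eliminating its row and column leaves {α, β, ζ}.
Row 7, column 6: eliminating its row and column leaves {α, β, γ, ζ}.
Row 7, column 7: eliminating its row and column leaves {α, ζ}.
Enumerating the assignments across these blanks that avoid any row or column repeat gives 13 completions.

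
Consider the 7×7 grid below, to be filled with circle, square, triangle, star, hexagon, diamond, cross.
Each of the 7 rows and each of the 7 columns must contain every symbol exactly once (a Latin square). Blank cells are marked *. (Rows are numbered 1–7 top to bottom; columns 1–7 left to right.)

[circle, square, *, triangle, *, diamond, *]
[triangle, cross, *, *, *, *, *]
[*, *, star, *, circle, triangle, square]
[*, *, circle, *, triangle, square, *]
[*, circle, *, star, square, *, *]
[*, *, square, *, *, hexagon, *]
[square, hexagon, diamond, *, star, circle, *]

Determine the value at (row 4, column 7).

Row 2, column 3: row 2 has {triangle, cross} and column 3 has {circle, square, star, diamond}, leaving only hexagon.
Row 1, column 3: row 1 has {circle, square, triangle, diamond} and column 3 has {circle, square, star, hexagon, diamond}, leaving only cross.
Row 1, column 5: row 1 has {circle, square, triangle, diamond, cross} and column 5 has {circle, square, triangle, star}, leaving only hexagon.
Row 1, column 7: row 1 has {circle, square, triangle, hexagon, diamond, cross} and column 7 has {square}, leaving only star.
Row 2, column 5: row 2 has {triangle, hexagon, cross} and column 5 has {circle, square, triangle, star, hexagon}, leaving only diamond.
Row 2, column 6: row 2 has {triangle, hexagon, diamond, cross} and column 6 has {circle, square, triangle, hexagon, diamond}, leaving only star.
Row 2, column 7: row 2 has {triangle, star, hexagon, diamond, cross} and column 7 has {square, star}, leaving only circle.
Row 2, column 4: row 2 has {circle, triangle, star, hexagon, diamond, cross} and column 4 has {triangle, star}, leaving only square.
Row 3, column 2: row 3 has {circle, square, triangle, star} and column 2 has {circle, square, hexagon, cross}, leaving only diamond.
Row 4, column 2: row 4 has {circle, square, triangle} and column 2 has {circle, square, hexagon, diamond, cross}, leaving only star.
Row 5, column 3: row 5 has {circle, square, star} and column 3 has {circle, square, star, hexagon, diamond, cross}, leaving only triangle.
Row 5, column 6: row 5 has {circle, square, triangle, star} and column 6 has {circle, square, triangle, star, hexagon, diamond}, leaving only cross.
Row 6, column 2: row 6 has {square, hexagon} and column 2 has {circle, square, star, hexagon, diamond, cross}, leaving only triangle.
Row 6, column 5: row 6 has {square, triangle, hexagon} and column 5 has {circle, square, triangle, star, hexagon, diamond}, leaving only cross.
Row 6, column 7: row 6 has {square, triangle, hexagon, cross} and column 7 has {circle, square, star}, leaving only diamond.
Row 5, column 7: row 5 has {circle, square, triangle, star, cross} and column 7 has {circle, square, star, diamond}, leaving only hexagon.
Row 4 already has {circle, square, triangle, star} and column 7 already has {circle, square, star, hexagon, diamond}, so row 4, column 7 must be cross.

cross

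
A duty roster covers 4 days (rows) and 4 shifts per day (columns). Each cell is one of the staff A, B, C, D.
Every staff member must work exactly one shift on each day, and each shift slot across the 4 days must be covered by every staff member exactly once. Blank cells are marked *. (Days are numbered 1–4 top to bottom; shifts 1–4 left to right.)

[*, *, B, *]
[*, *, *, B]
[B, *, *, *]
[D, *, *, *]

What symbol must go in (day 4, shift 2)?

Day 4, shift 2 is narrowed to {A, B, C}.
If it were A, then day 4, shift 4 would be left with no valid symbol.
If it were C, then day 4, shift 4 would be left with no valid symbol.
So day 4, shift 2 must be B.

B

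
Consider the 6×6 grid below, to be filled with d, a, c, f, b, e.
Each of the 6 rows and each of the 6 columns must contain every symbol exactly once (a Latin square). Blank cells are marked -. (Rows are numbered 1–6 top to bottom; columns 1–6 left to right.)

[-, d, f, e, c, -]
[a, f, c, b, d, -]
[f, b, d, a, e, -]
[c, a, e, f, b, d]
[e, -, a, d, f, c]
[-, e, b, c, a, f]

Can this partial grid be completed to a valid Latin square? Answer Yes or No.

No

Row 3, column 6: row 3 together with column 6 already contain {d, a, c, f, b, e} — every symbol — so nothing can go there. The grid has no valid completion.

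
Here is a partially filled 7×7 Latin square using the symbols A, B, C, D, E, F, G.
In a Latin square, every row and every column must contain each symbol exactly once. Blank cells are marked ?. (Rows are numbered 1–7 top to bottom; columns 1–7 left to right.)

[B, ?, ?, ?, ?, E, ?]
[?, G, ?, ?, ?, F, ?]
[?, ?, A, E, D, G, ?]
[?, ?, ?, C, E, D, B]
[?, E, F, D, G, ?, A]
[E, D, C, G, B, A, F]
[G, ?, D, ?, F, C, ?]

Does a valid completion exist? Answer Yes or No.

No

Row 1, column 3: row 1 has {B, E} and column 3 has {A, C, D, F}, so it must be G.
Now row 4, column 3: row 4 together with column 3 already contain {A, B, C, D, E, F, G} — every symbol — so nothing can go there. The grid has no valid completion.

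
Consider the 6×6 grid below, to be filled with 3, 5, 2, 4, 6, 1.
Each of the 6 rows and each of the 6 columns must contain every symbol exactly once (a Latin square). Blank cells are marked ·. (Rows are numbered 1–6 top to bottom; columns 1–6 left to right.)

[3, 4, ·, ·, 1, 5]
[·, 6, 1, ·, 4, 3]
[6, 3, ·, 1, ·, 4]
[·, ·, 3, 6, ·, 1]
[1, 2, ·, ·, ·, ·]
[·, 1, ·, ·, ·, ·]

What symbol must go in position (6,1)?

5

Row 1, column 4: row 1 has {3, 5, 4, 1} and column 4 has {6, 1}, leaving only 2.
Row 1, column 3: row 1 has {3, 5, 2, 4, 1} and column 3 has {3, 1}, leaving only 6.
Row 2, column 4: row 2 has {3, 4, 6, 1} and column 4 has {2, 6, 1}, leaving only 5.
Row 2, column 1: row 2 has {3, 5, 4, 6, 1} and column 1 has {3, 6, 1}, leaving only 2.
Row 4, column 2: row 4 has {3, 6, 1} and column 2 has {3, 2, 4, 6, 1}, leaving only 5.
Row 4, column 1: row 4 has {3, 5, 6, 1} and column 1 has {3, 2, 6, 1}, leaving only 4.
Row 6 already has {1} and column 1 already has {3, 2, 4, 6, 1}, so row 6, column 1 must be 5.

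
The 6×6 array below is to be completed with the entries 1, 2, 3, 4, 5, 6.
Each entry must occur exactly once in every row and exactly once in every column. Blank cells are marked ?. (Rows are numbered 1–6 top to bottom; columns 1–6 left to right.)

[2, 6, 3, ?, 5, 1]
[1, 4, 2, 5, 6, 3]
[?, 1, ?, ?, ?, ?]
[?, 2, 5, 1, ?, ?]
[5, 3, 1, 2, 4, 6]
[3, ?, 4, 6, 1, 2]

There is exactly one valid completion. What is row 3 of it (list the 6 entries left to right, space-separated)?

4 1 6 3 2 5

Row 3, column 3: row 3 has {1} and column 3 has {1, 2, 3, 4, 5}, leaving only 6.
Row 3, column 1: row 3 has {1, 6} and column 1 has {1, 2, 3, 5}, leaving only 4.
Row 3, column 4: row 3 has {1, 4, 6} and column 4 has {1, 2, 5, 6}, leaving only 3.
Row 3, column 5: row 3 has {1, 3, 4, 6} and column 5 has {1, 4, 5, 6}, leaving only 2.
Row 3, column 6: row 3 has {1, 2, 3, 4, 6} and column 6 has {1, 2, 3, 6}, leaving only 5.
So row 3 reads: 4 1 6 3 2 5.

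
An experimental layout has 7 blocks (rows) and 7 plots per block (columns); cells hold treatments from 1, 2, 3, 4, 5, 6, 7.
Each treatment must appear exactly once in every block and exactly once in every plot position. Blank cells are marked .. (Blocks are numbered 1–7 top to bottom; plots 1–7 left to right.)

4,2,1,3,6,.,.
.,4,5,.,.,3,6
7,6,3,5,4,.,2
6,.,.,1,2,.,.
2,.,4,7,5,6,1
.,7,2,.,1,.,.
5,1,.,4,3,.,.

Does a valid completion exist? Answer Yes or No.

Yes

No block or plot among the givens repeats a symbol, and propagating forced cells runs into no contradiction.
One valid completion exists (for instance, 4 2 1 3 6 7 5 / 1 4 5 2 7 3 6 / 7 6 3 5 4 1 2 / 6 5 7 1 2 4 3 / 2 3 4 7 5 6 1 / 3 7 2 6 1 5 4 / 5 1 6 4 3 2 7).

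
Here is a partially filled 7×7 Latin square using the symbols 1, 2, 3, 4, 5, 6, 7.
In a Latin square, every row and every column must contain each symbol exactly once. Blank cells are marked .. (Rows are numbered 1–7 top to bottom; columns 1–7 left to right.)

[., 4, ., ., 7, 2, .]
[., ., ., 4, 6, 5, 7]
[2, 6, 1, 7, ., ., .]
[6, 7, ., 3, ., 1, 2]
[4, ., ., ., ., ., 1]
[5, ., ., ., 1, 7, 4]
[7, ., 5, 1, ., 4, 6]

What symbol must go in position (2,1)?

Row 3, column 6: row 3 has {1, 2, 6, 7} and column 6 has {1, 2, 4, 5, 7}, leaving only 3.
Row 3, column 7: row 3 has {1, 2, 3, 6, 7} and column 7 has {1, 2, 4, 6, 7}, leaving only 5.
Row 1, column 7: row 1 has {2, 4, 7} and column 7 has {1, 2, 4, 5, 6, 7}, leaving only 3.
Row 1, column 1: row 1 has {2, 3, 4, 7} and column 1 has {2, 4, 5, 6, 7}, leaving only 1.
Row 2 already has {4, 5, 6, 7} and column 1 already has {1, 2, 4, 5, 6, 7}, so row 2, column 1 must be 3.

3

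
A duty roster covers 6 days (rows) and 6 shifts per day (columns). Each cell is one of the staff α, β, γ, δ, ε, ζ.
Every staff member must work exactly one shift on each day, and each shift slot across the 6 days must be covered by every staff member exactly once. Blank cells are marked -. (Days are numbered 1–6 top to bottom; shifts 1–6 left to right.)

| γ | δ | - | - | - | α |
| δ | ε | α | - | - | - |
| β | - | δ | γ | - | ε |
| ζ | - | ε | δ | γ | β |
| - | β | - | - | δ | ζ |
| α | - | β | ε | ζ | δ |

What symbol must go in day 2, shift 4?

ζ

Day 1, shift 3: day 1 has {α, γ, δ} and shift 3 has {α, β, δ, ε}, leaving only ζ.
Day 1, shift 4: day 1 has {α, γ, δ, ζ} and shift 4 has {γ, δ, ε}, leaving only β.
Day 2 already has {α, δ, ε} and shift 4 already has {β, γ, δ, ε}, so day 2, shift 4 must be ζ.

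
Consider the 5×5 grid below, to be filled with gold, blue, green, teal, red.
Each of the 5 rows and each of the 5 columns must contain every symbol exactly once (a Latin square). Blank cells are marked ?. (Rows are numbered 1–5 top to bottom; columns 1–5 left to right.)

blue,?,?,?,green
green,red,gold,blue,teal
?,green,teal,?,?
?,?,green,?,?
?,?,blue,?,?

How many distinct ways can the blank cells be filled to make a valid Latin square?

3

Row 1, column 2: eliminating its row and column leaves {gold, teal}.
Row 1, column 3: eliminating its row and column leaves {red}.
Row 1, column 4: eliminating its row and column leaves {gold, teal, red}.
Row 3, column 1: eliminating its row and column leaves {gold, red}.
Row 3, column 4: eliminating its row and column leaves {gold, red}.
Row 3, column 5: eliminating its row and column leaves {gold, blue, red}.
Row 4, column 1: eliminating its row and column leaves {gold, teal, red}.
Row 4, column 2: eliminating its row and column leaves {gold, blue, teal}.
Row 4, column 4: eliminating its row and column leaves {gold, teal, red}.
Row 4, column 5: eliminating its row and column leaves {gold, blue, red}.
Row 5, column 1: eliminating its row and column leaves {gold, teal, red}.
Row 5, column 2: eliminating its row and column leaves {gold, teal}.
Row 5, column 4: eliminating its row and column leaves {gold, green, teal, red}.
Row 5, column 5: eliminating its row and column leaves {gold, red}.
Enumerating the assignments across these blanks that avoid any row or column repeat gives 3 completions.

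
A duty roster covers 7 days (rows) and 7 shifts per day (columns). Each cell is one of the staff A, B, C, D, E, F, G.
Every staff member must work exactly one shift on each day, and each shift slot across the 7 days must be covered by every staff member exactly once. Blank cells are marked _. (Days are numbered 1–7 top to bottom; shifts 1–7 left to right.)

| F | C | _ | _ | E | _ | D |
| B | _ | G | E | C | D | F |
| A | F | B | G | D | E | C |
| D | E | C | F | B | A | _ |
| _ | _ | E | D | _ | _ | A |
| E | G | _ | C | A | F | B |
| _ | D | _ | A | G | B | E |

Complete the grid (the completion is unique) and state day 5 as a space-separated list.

Day 5, shift 2: day 5 has {A, D, E} and shift 2 has {C, D, E, F, G}, leaving only B.
Day 5, shift 5: day 5 has {A, B, D, E} and shift 5 has {A, B, C, D, E, G}, leaving only F.
Day 1, shift 3: day 1 has {C, D, E, F} and shift 3 has {B, C, E, G}, leaving only A.
Day 1, shift 4: day 1 has {A, C, D, E, F} and shift 4 has {A, C, D, E, F, G}, leaving only B.
Day 1, shift 6: day 1 has {A, B, C, D, E, F} and shift 6 has {A, B, D, E, F}, leaving only G.
Day 5, shift 6: day 5 has {A, B, D, E, F} and shift 6 has {A, B, D, E, F, G}, leaving only C.
Day 5, shift 1: day 5 has {A, B, C, D, E, F} and shift 1 has {A, B, D, E, F}, leaving only G.
So day 5 reads: G B E D F C A.

G B E D F C A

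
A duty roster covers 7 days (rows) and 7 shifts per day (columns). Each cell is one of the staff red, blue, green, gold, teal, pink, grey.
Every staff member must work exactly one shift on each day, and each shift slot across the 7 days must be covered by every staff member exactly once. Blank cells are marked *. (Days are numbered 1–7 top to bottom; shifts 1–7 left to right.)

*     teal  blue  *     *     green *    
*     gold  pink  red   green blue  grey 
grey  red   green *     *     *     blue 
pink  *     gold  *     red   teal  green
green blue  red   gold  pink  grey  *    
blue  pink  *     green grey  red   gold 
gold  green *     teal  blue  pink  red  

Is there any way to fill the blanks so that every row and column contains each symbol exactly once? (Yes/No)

No day or shift among the givens repeats a symbol, and propagating forced cells runs into no contradiction.
One valid completion exists (for instance, red teal blue grey gold green pink / teal gold pink red green blue grey / grey red green pink teal gold blue / pink grey gold blue red teal green / green blue red gold pink grey teal / blue pink teal green grey red gold / gold green grey teal blue pink red).

Yes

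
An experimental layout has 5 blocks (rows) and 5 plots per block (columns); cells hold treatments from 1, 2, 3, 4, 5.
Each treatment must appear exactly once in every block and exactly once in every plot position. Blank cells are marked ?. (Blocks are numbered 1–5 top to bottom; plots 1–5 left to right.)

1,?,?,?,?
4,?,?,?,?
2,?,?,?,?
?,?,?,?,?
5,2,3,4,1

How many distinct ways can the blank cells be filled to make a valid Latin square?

Block 1, plot 2: eliminating its block and plot leaves {3, 4, 5}.
Block 1, plot 3: eliminating its block and plot leaves {2, 4, 5}.
Block 1, plot 4: eliminating its block and plot leaves {2, 3, 5}.
Block 1, plot 5: eliminating its block and plot leaves {2, 3, 4, 5}.
Block 2, plot 2: eliminating its block and plot leaves {1, 3, 5}.
Block 2, plot 3: eliminating its block and plot leaves {1, 2, 5}.
Block 2, plot 4: eliminating its block and plot leaves {1, 2, 3, 5}.
Block 2, plot 5: eliminating its block and plot leaves {2, 3, 5}.
Block 3, plot 2: eliminating its block and plot leaves {1, 3, 4, 5}.
Block 3, plot 3: eliminating its block and plot leaves {1, 4, 5}.
Block 3, plot 4: eliminating its block and plot leaves {1, 3, 5}.
Block 3, plot 5: eliminating its block and plot leaves {3, 4, 5}.
Block 4, plot 1: eliminating its block and plot leaves {3}.
Block 4, plot 2: eliminating its block and plot leaves {1, 3, 4, 5}.
Block 4, plot 3: eliminating its block and plot leaves {1, 2, 4, 5}.
Block 4, plot 4: eliminating its block and plot leaves {1, 2, 3, 5}.
Block 4, plot 5: eliminating its block and plot leaves {2, 3, 4, 5}.
Enumerating the assignments across these blanks that avoid any block or plot repeat gives 56 completions.

56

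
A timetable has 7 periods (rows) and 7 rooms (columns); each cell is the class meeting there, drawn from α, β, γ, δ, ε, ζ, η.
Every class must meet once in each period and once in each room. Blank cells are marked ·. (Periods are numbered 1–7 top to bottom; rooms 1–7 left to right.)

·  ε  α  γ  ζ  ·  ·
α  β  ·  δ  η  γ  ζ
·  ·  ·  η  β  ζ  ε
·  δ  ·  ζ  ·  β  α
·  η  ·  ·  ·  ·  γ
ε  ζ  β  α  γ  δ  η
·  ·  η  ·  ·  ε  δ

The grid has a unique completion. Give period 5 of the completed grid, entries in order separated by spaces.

Period 5, room 6: period 5 has {γ, η} and room 6 has {β, γ, δ, ε, ζ}, leaving only α.
Period 1, room 6: period 1 has {α, γ, ε, ζ} and room 6 has {α, β, γ, δ, ε, ζ}, leaving only η.
Period 1, room 7: period 1 has {α, γ, ε, ζ, η} and room 7 has {α, γ, δ, ε, ζ, η}, leaving only β.
Period 1, room 1: period 1 has {α, β, γ, ε, ζ, η} and room 1 has {α, ε}, leaving only δ.
Period 2, room 3: period 2 has {α, β, γ, δ, ζ, η} and room 3 has {α, β, η}, leaving only ε.
Period 3, room 1: period 3 has {β, ε, ζ, η} and room 1 has {α, δ, ε}, leaving only γ.
Period 3, room 2: period 3 has {β, γ, ε, ζ, η} and room 2 has {β, δ, ε, ζ, η}, leaving only α.
Period 3, room 3: period 3 has {α, β, γ, ε, ζ, η} and room 3 has {α, β, ε, η}, leaving only δ.
Period 5, room 3: period 5 has {α, γ, η} and room 3 has {α, β, δ, ε, η}, leaving only ζ.
Period 5, room 1: period 5 has {α, γ, ζ, η} and room 1 has {α, γ, δ, ε}, leaving only β.
Period 5, room 4: period 5 has {α, β, γ, ζ, η} and room 4 has {α, γ, δ, ζ, η}, leaving only ε.
Period 5, room 5: period 5 has {α, β, γ, ε, ζ, η} and room 5 has {β, γ, ζ, η}, leaving only δ.
So period 5 reads: β η ζ ε δ α γ.

β η ζ ε δ α γ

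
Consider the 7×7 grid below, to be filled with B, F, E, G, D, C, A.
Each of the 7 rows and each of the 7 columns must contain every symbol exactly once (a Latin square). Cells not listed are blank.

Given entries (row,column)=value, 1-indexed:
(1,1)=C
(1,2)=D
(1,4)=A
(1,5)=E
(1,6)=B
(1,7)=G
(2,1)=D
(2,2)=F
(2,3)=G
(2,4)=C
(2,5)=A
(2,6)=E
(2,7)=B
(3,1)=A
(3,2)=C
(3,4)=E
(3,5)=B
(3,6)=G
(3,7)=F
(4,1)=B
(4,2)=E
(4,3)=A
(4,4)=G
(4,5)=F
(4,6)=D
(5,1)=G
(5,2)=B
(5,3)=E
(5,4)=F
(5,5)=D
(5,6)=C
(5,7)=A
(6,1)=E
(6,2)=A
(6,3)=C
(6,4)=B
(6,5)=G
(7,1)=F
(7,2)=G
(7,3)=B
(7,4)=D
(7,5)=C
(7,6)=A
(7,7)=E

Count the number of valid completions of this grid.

1

Row 1, column 3: eliminating its row and column leaves {F}.
Row 3, column 3: eliminating its row and column leaves {D}.
Row 4, column 7: eliminating its row and column leaves {C}.
Row 6, column 6: eliminating its row and column leaves {F}.
Row 6, column 7: eliminating its row and column leaves {D}.
Only one assignment across all blanks avoids any row or column repeat, giving 1 completion.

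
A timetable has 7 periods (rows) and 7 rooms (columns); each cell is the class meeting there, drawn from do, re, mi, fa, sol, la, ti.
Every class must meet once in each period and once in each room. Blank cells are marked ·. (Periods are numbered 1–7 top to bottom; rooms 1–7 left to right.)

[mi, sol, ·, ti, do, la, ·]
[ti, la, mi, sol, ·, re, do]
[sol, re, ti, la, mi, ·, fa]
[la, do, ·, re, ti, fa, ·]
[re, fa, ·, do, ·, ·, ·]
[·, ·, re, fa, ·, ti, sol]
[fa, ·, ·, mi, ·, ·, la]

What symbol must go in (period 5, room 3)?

Period 1, room 3: period 1 has {do, mi, sol, la, ti} and room 3 has {re, mi, ti}, leaving only fa.
Period 1, room 7: period 1 has {do, mi, fa, sol, la, ti} and room 7 has {do, fa, sol, la}, leaving only re.
Period 2, room 5: period 2 has {do, re, mi, sol, la, ti} and room 5 has {do, mi, ti}, leaving only fa.
Period 3, room 6: period 3 has {re, mi, fa, sol, la, ti} and room 6 has {re, fa, la, ti}, leaving only do.
Period 4, room 3: period 4 has {do, re, fa, la, ti} and room 3 has {re, mi, fa, ti}, leaving only sol.
Period 5 already has {do, re, fa} and room 3 already has {re, mi, fa, sol, ti}, so period 5, room 3 must be la.

la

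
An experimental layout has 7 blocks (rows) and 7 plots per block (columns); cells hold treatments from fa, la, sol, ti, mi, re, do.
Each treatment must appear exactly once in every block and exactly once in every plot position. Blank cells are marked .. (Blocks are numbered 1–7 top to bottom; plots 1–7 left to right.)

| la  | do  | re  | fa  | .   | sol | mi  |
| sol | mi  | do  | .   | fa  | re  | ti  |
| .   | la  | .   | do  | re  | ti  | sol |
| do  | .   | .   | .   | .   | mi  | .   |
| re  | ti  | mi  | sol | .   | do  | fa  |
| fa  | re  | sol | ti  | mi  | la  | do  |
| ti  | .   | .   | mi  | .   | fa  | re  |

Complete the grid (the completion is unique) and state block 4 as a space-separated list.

do fa ti re sol mi la

Block 4, plot 7: block 4 has {mi, do} and plot 7 has {fa, sol, ti, mi, re, do}, leaving only la.
Block 4, plot 4: block 4 has {la, mi, do} and plot 4 has {fa, sol, ti, mi, do}, leaving only re.
Block 1, plot 5: block 1 has {fa, la, sol, mi, re, do} and plot 5 has {fa, mi, re}, leaving only ti.
Block 4, plot 5: block 4 has {la, mi, re, do} and plot 5 has {fa, ti, mi, re}, leaving only sol.
Block 4, plot 2: block 4 has {la, sol, mi, re, do} and plot 2 has {la, ti, mi, re, do}, leaving only fa.
Block 4, plot 3: block 4 has {fa, la, sol, mi, re, do} and plot 3 has {sol, mi, re, do}, leaving only ti.
So block 4 reads: do fa ti re sol mi la.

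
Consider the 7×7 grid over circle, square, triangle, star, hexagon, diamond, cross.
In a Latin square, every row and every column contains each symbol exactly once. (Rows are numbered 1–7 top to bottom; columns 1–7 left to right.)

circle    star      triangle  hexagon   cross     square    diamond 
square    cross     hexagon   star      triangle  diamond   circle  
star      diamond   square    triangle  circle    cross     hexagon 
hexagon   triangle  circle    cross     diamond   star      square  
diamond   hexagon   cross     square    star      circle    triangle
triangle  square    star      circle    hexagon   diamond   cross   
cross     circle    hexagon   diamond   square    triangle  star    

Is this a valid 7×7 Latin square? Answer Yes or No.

Every row is a permutation, but column 6 contains diamond twice (at rows 2 and 6).

No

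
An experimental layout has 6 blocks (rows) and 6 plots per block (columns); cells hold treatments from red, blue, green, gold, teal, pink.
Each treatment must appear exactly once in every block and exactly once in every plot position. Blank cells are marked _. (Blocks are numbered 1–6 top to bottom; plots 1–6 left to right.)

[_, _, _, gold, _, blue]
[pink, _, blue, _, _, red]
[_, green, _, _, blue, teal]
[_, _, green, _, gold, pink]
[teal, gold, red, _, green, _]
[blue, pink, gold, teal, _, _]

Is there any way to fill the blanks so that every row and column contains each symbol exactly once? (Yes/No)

Block 5, plot 6: block 5 together with plot 6 already contain {red, blue, green, gold, teal, pink} — every symbol — so nothing can go there. The grid has no valid completion.

No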